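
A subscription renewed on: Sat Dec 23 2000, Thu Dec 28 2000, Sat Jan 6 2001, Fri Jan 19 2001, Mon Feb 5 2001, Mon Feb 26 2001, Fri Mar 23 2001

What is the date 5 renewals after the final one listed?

Gaps: 5, 9, 13, 17, 21, 25 days — each gap is 4 larger than the previous one.
Next gap: 29 days. Fri Mar 23 2001 + 29 days = Sat Apr 21 2001.
Next gap: 33 days. Sat Apr 21 2001 + 33 days = Thu May 24 2001.
Next gap: 37 days. Thu May 24 2001 + 37 days = Sat Jun 30 2001.
Next gap: 41 days. Sat Jun 30 2001 + 41 days = Fri Aug 10 2001.
Next gap: 45 days. Fri Aug 10 2001 + 45 days = Mon Sep 24 2001.

Mon Sep 24 2001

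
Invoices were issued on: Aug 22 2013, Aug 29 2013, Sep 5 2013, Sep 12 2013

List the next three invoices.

Every event comes 7 days after the last (7, 7, 7).
Sep 12 2013 + 7 days = Sep 19 2013.
Sep 19 2013 + 7 days = Sep 26 2013.
Sep 26 2013 + 7 days = Oct 3 2013.

Sep 19 2013, Sep 26 2013, Oct 3 2013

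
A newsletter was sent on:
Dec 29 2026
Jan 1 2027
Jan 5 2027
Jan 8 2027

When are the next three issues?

Jan 12 2027, Jan 15 2027, Jan 19 2027

Every event lands on a Tuesday or Friday (gaps cycle 3, 4, 3).
So the schedule is: every Tuesday and Friday.
The following Tuesday is Jan 12 2027.
Next Friday: Jan 15 2027.
The following Tuesday is Jan 19 2027.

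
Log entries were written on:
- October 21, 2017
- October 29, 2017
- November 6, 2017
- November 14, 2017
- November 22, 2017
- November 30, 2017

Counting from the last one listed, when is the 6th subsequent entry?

January 17, 2018

Every event comes 8 days after the last (8, 8, 8, 8, 8).
November 30, 2017 + 8 days = December 8, 2017.
December 8, 2017 + 8 days = December 16, 2017.
December 16, 2017 + 8 days = December 24, 2017.
December 24, 2017 + 8 days = January 1, 2018.
January 1, 2018 + 8 days = January 9, 2018.
January 9, 2018 + 8 days = January 17, 2018.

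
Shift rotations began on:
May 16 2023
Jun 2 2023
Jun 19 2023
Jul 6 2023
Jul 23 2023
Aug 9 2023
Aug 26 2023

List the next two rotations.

Gaps between consecutive events: 17, 17, 17, 17, 17, 17 days — a constant 17-day interval.
Aug 26 2023 + 17 days = Sep 12 2023.
Sep 12 2023 + 17 days = Sep 29 2023.

Sep 12 2023, Sep 29 2023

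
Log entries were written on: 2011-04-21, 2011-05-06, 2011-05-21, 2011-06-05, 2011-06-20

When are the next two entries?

Every event comes 15 days after the last (15, 15, 15, 15).
2011-06-20 + 15 days = 2011-07-05.
2011-07-05 + 15 days = 2011-07-20.

2011-07-05, 2011-07-20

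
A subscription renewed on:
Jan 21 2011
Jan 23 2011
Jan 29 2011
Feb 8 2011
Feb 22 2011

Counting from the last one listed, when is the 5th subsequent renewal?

Jul 2 2011

Gaps: 2, 6, 10, 14 days — each gap is 4 larger than the previous one.
Next gap: 18 days. Feb 22 2011 + 18 days = Mar 12 2011.
Next gap: 22 days. Mar 12 2011 + 22 days = Apr 3 2011.
Next gap: 26 days. Apr 3 2011 + 26 days = Apr 29 2011.
Next gap: 30 days. Apr 29 2011 + 30 days = May 29 2011.
Next gap: 34 days. May 29 2011 + 34 days = Jul 2 2011.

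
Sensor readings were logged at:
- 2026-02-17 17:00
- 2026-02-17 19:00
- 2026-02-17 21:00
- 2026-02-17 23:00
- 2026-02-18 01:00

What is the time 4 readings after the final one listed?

2026-02-18 09:00

The interval is a steady 2 hours (2, 2, 2, 2).
2026-02-18 01:00 + 2 h = 2026-02-18 03:00.
2026-02-18 03:00 + 2 h = 2026-02-18 05:00.
2026-02-18 05:00 + 2 h = 2026-02-18 07:00.
2026-02-18 07:00 + 2 h = 2026-02-18 09:00.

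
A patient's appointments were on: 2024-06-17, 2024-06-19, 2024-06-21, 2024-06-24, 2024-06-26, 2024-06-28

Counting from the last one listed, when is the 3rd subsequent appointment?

Every event lands on a Monday or Wednesday or Friday (gaps cycle 2, 2, 3, 2, 2).
So the schedule is: every Monday, Wednesday and Friday.
Next Monday: 2024-07-01.
Next Wednesday: 2024-07-03.
The following Friday is 2024-07-05.

2024-07-05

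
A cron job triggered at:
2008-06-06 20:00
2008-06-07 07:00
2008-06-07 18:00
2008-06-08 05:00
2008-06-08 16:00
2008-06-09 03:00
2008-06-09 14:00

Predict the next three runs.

2008-06-10 01:00, 2008-06-10 12:00, 2008-06-10 23:00

Spacing: 11, 11, 11, 11, 11, 11 h — constant 11 h.
2008-06-09 14:00 + 11 h = 2008-06-10 01:00.
2008-06-10 01:00 + 11 h = 2008-06-10 12:00.
2008-06-10 12:00 + 11 h = 2008-06-10 23:00.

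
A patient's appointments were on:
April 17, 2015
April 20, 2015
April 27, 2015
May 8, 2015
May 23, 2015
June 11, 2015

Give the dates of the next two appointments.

July 4, 2015; July 31, 2015

Intervals are 3, 7, 11, 15, 19 days — an arithmetic progression with common difference 4.
Next gap: 23 days. June 11, 2015 + 23 days = July 4, 2015.
Next gap: 27 days. July 4, 2015 + 27 days = July 31, 2015.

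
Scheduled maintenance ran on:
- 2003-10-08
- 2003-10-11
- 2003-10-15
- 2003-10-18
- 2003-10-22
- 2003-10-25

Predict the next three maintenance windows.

Every event lands on a Wednesday or Saturday (gaps cycle 3, 4, 3, 4, 3).
So the schedule is: every Wednesday and Saturday.
Next Wednesday: 2003-10-29.
Next Saturday: 2003-11-01.
Next Wednesday: 2003-11-05.

2003-10-29, 2003-11-01, 2003-11-05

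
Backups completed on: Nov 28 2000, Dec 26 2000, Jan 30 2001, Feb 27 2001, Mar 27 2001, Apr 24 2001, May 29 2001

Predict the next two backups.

Jun 26 2001, Jul 31 2001

All Tuesdays; the gaps (28, 35, 28, 28, 28, 35) vary with month length.
This is the last Tuesday of each month.
Last Tuesday of June 2001: Jun 26 2001.
July 2001 ends with Tuesday Jul 31 2001.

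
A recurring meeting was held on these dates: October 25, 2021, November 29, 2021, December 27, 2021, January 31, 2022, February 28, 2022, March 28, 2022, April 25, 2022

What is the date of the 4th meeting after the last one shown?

All Mondays; the gaps (35, 28, 35, 28, 28, 28) vary with month length.
This is the last Monday of each month.
Last Monday of May 2022: May 30, 2022.
June 2022 ends with Monday June 27, 2022.
Last Monday of July 2022: July 25, 2022.
Last Monday of August 2022: August 29, 2022.

August 29, 2022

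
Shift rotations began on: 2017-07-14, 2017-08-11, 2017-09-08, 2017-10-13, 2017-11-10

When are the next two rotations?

Gaps: 28, 28, 35, 28 days — a mix of 28 and 35. Every date is a Friday.
Each is the 2nd Friday of its month.
2nd Friday of December 2017: 2017-12-08.
January 2018 — 2nd Friday is 2018-01-12.

2017-12-08, 2018-01-12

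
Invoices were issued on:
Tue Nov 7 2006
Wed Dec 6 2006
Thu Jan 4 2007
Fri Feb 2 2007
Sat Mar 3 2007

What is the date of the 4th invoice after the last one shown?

The spacing is 29, 29, 29, 29 days — always 29 days.
Sat Mar 3 2007 + 29 days = Sun Apr 1 2007.
Sun Apr 1 2007 + 29 days = Mon Apr 30 2007.
Mon Apr 30 2007 + 29 days = Tue May 29 2007.
Tue May 29 2007 + 29 days = Wed Jun 27 2007.

Wed Jun 27 2007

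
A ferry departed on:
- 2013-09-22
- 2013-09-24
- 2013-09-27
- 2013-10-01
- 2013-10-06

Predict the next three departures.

Gaps: 2, 3, 4, 5 days — each gap is 1 larger than the previous one.
Next gap: 6 days. 2013-10-06 + 6 days = 2013-10-12.
Next gap: 7 days. 2013-10-12 + 7 days = 2013-10-19.
Next gap: 8 days. 2013-10-19 + 8 days = 2013-10-27.

2013-10-12, 2013-10-19, 2013-10-27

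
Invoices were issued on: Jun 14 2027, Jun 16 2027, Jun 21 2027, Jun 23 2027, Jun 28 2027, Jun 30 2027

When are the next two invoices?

Jul 5 2027, Jul 7 2027

The gap pattern 2, 5, 2, 5, 2 repeats every 2 events.
These are the Mondays and Wednesdays of each week.
Next Monday: Jul 5 2027.
The following Wednesday is Jul 7 2027.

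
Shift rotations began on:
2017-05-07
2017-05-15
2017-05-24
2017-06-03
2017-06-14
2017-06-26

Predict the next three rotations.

Intervals are 8, 9, 10, 11, 12 days — an arithmetic progression with common difference 1.
Next gap: 13 days. 2017-06-26 + 13 days = 2017-07-09.
Next gap: 14 days. 2017-07-09 + 14 days = 2017-07-23.
Next gap: 15 days. 2017-07-23 + 15 days = 2017-08-07.

2017-07-09, 2017-07-23, 2017-08-07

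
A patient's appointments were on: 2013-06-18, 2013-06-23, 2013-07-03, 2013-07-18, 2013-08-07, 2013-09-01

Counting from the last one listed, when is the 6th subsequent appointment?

2014-05-14

Gaps: 5, 10, 15, 20, 25 days — each gap is 5 larger than the previous one.
Next gap: 30 days. 2013-09-01 + 30 days = 2013-10-01.
Next gap: 35 days. 2013-10-01 + 35 days = 2013-11-05.
Next gap: 40 days. 2013-11-05 + 40 days = 2013-12-15.
Next gap: 45 days. 2013-12-15 + 45 days = 2014-01-29.
Next gap: 50 days. 2014-01-29 + 50 days = 2014-03-20.
Next gap: 55 days. 2014-03-20 + 55 days = 2014-05-14.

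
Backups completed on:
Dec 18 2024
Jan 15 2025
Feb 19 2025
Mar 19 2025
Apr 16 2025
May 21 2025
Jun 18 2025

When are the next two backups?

Jul 16 2025, Aug 20 2025

All dates are Wednesdays, 28, 35, 28, 28, 35, 28 days apart.
Specifically, the 3rd Wednesday of each month.
July 2025 — 3rd Wednesday is Jul 16 2025.
August 2025 — 3rd Wednesday is Aug 20 2025.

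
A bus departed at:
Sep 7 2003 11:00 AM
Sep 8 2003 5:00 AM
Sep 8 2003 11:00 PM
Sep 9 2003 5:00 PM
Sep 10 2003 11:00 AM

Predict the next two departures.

Sep 11 2003 5:00 AM, Sep 11 2003 11:00 PM

Spacing: 18, 18, 18, 18 h — constant 18 h.
Sep 10 2003 11:00 AM + 18 h = Sep 11 2003 5:00 AM.
Sep 11 2003 5:00 AM + 18 h = Sep 11 2003 11:00 PM.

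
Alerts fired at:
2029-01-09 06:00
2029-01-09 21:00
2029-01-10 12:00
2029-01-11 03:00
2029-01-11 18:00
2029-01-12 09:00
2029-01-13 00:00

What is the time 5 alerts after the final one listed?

The interval is a steady 15 hours (15, 15, 15, 15, 15, 15).
2029-01-13 00:00 + 15 h = 2029-01-13 15:00.
2029-01-13 15:00 + 15 h = 2029-01-14 06:00.
2029-01-14 06:00 + 15 h = 2029-01-14 21:00.
2029-01-14 21:00 + 15 h = 2029-01-15 12:00.
2029-01-15 12:00 + 15 h = 2029-01-16 03:00.

2029-01-16 03:00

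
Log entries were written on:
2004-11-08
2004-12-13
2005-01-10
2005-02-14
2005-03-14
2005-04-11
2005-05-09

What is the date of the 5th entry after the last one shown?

2005-10-10

These are Mondays at 28- or 35-day spacing (35, 28, 35, 28, 28, 28).
The pattern: 2nd Monday of the month.
June 2005 — 2nd Monday is 2005-06-13.
July 2005 — 2nd Monday is 2005-07-11.
2nd Monday of August 2005: 2005-08-08.
2nd Monday of September 2005: 2005-09-12.
October 2005 — 2nd Monday is 2005-10-10.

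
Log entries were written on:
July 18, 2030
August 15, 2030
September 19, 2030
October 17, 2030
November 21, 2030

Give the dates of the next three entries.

Gaps: 28, 35, 28, 35 days — a mix of 28 and 35. Every date is a Thursday.
Each is the 3rd Thursday of its month.
3rd Thursday of December 2030: December 19, 2030.
3rd Thursday of January 2031: January 16, 2031.
February 2031 — 3rd Thursday is February 20, 2031.

December 19, 2030; January 16, 2031; February 20, 2031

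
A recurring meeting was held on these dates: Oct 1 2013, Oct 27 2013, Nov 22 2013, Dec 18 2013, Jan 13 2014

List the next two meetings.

Feb 8 2014, Mar 6 2014

Gaps between consecutive events: 26, 26, 26, 26 days — a constant 26-day interval.
Jan 13 2014 + 26 days = Feb 8 2014.
Feb 8 2014 + 26 days = Mar 6 2014.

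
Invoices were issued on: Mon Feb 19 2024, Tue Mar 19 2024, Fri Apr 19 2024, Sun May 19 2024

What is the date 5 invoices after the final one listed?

Each date is the 19th; the gaps (29, 31, 30) track the month lengths.
The rule is the 19th of each month.
Next: June 2024 → Wed Jun 19 2024.
July 2024: Fri Jul 19 2024.
Next: August 2024 → Mon Aug 19 2024.
September 2024: Thu Sep 19 2024.
October 2024: Sat Oct 19 2024.

Sat Oct 19 2024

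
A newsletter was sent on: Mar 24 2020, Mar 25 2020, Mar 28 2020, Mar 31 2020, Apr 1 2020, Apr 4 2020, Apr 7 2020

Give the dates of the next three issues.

Apr 8 2020, Apr 11 2020, Apr 14 2020

The gap pattern 1, 3, 3, 1, 3, 3 repeats every 3 events.
These are the Tuesdays, Wednesdays and Saturdays of each week.
Next Wednesday: Apr 8 2020.
Next Saturday: Apr 11 2020.
Next Tuesday: Apr 14 2020.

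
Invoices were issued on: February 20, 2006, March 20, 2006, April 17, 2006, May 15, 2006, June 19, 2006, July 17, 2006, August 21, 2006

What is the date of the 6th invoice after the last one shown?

February 19, 2007

These are Mondays at 28- or 35-day spacing (28, 28, 28, 35, 28, 35).
The pattern: 3rd Monday of the month.
September 2006 — 3rd Monday is September 18, 2006.
3rd Monday of October 2006: October 16, 2006.
November 2006 — 3rd Monday is November 20, 2006.
December 2006 — 3rd Monday is December 18, 2006.
3rd Monday of January 2007: January 15, 2007.
3rd Monday of February 2007: February 19, 2007.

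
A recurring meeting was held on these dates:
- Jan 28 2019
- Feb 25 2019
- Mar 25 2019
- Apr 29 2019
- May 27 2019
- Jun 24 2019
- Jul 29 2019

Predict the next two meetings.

These are Mondays with 28, 28, 35, 28, 28, 35-day gaps.
Each is the final Monday of its month — Apr 29 2019 is past the 28th, so '4th Monday' doesn't fit.
Last Monday of August 2019: Aug 26 2019.
September 2019 ends with Monday Sep 30 2019.

Aug 26 2019, Sep 30 2019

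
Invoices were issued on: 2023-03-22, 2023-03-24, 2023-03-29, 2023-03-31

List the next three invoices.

Every event lands on a Wednesday or Friday (gaps cycle 2, 5, 2).
So the schedule is: every Wednesday and Friday.
The following Wednesday is 2023-04-05.
Next Friday: 2023-04-07.
The following Wednesday is 2023-04-12.

2023-04-05, 2023-04-07, 2023-04-12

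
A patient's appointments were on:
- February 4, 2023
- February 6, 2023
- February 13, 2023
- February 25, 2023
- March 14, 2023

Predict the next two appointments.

April 5, 2023; May 2, 2023

Intervals are 2, 7, 12, 17 days — an arithmetic progression with common difference 5.
Next gap: 22 days. March 14, 2023 + 22 days = April 5, 2023.
Next gap: 27 days. April 5, 2023 + 27 days = May 2, 2023.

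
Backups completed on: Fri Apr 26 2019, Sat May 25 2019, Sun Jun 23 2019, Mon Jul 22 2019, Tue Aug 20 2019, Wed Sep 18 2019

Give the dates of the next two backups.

Thu Oct 17 2019, Fri Nov 15 2019

The spacing is 29, 29, 29, 29, 29 days — always 29 days.
Wed Sep 18 2019 + 29 days = Thu Oct 17 2019.
Thu Oct 17 2019 + 29 days = Fri Nov 15 2019.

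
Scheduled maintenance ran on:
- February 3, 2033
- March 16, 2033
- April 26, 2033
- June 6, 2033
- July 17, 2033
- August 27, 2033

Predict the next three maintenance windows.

Gaps between consecutive events: 41, 41, 41, 41, 41 days — a constant 41-day interval.
August 27, 2033 + 41 days = October 7, 2033.
October 7, 2033 + 41 days = November 17, 2033.
November 17, 2033 + 41 days = December 28, 2033.

October 7, 2033; November 17, 2033; December 28, 2033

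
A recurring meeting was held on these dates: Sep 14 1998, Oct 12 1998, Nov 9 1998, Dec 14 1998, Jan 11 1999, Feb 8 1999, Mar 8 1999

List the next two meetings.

All dates are Mondays, 28, 28, 35, 28, 28, 28 days apart.
Specifically, the 2nd Monday of each month.
2nd Monday of April 1999: Apr 12 1999.
2nd Monday of May 1999: May 10 1999.

Apr 12 1999, May 10 1999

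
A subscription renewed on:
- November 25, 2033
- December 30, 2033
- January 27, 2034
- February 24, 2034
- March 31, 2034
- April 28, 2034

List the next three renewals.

May 26, 2034; June 30, 2034; July 28, 2034

Every date is a Friday; gaps 35, 28, 28, 35, 28 days.
Each is the last Friday of its month (at least one falls on the 29th or later, ruling out '4th Friday').
Last Friday of May 2034: May 26, 2034.
June 2034 ends with Friday June 30, 2034.
July 2034 ends with Friday July 28, 2034.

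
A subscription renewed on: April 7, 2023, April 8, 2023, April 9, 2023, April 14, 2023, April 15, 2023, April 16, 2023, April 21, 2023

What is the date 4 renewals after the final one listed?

Gaps: 1, 1, 5, 1, 1, 5 days — not constant, but cyclic with period 3.
The events fall on every Friday, Saturday and Sunday.
Next Saturday: April 22, 2023.
The following Sunday is April 23, 2023.
Next Friday: April 28, 2023.
The following Saturday is April 29, 2023.

April 29, 2023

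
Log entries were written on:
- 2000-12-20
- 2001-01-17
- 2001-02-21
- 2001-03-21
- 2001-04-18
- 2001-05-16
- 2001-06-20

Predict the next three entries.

2001-07-18, 2001-08-15, 2001-09-19

These are Wednesdays at 28- or 35-day spacing (28, 35, 28, 28, 28, 35).
The pattern: 3rd Wednesday of the month.
3rd Wednesday of July 2001: 2001-07-18.
August 2001 — 3rd Wednesday is 2001-08-15.
3rd Wednesday of September 2001: 2001-09-19.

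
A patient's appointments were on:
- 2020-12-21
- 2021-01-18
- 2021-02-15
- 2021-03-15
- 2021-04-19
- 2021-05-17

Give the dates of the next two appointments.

Gaps: 28, 28, 28, 35, 28 days — a mix of 28 and 35. Every date is a Monday.
Each is the 3rd Monday of its month.
3rd Monday of June 2021: 2021-06-21.
July 2021 — 3rd Monday is 2021-07-19.

2021-06-21, 2021-07-19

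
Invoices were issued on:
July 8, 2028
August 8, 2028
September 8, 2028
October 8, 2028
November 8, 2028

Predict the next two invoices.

Each date is the 8th; the gaps (31, 31, 30, 31) track the month lengths.
The rule is the 8th of each month.
December 2028: December 8, 2028.
Next: January 2029 → January 8, 2029.

December 8, 2028; January 8, 2029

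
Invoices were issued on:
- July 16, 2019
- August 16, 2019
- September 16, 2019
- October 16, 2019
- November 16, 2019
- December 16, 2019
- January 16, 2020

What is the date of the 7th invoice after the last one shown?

Gaps: 31, 31, 30, 31, 30, 31 days — not constant. Every event is on the 16th of the month.
Pattern: the 16th of each month.
Next: February 2020 → February 16, 2020.
Next: March 2020 → March 16, 2020.
April 2020: April 16, 2020.
May 2020: May 16, 2020.
June 2020: June 16, 2020.
July 2020: July 16, 2020.
August 2020: August 16, 2020.

August 16, 2020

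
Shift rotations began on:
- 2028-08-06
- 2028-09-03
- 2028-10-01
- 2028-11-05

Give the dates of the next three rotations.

2028-12-03, 2029-01-07, 2029-02-04

These are Sundays at 28- or 35-day spacing (28, 28, 35).
The pattern: 1st Sunday of the month.
December 2028 — 1st Sunday is 2028-12-03.
1st Sunday of January 2029: 2029-01-07.
1st Sunday of February 2029: 2029-02-04.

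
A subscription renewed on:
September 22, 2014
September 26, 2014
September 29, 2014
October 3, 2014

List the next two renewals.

October 6, 2014; October 10, 2014

The gap pattern 4, 3, 4 repeats every 2 events.
These are the Mondays and Fridays of each week.
The following Monday is October 6, 2014.
Next Friday: October 10, 2014.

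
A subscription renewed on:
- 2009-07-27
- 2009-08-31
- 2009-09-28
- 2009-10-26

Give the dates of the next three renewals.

2009-11-30, 2009-12-28, 2010-01-25

These are Mondays with 35, 28, 28-day gaps.
Each is the final Monday of its month — 2009-08-31 is past the 28th, so '4th Monday' doesn't fit.
November 2009 ends with Monday 2009-11-30.
December 2009 ends with Monday 2009-12-28.
January 2010 ends with Monday 2010-01-25.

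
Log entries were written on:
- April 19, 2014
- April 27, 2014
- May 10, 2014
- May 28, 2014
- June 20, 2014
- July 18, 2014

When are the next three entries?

August 20, 2014; September 27, 2014; November 9, 2014

Gaps: 8, 13, 18, 23, 28 days — each gap is 5 larger than the previous one.
Next gap: 33 days. July 18, 2014 + 33 days = August 20, 2014.
Next gap: 38 days. August 20, 2014 + 38 days = September 27, 2014.
Next gap: 43 days. September 27, 2014 + 43 days = November 9, 2014.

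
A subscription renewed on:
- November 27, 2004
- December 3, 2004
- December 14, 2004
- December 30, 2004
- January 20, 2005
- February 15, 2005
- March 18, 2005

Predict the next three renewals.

April 23, 2005; June 3, 2005; July 19, 2005

Intervals are 6, 11, 16, 21, 26, 31 days — an arithmetic progression with common difference 5.
Next gap: 36 days. March 18, 2005 + 36 days = April 23, 2005.
Next gap: 41 days. April 23, 2005 + 41 days = June 3, 2005.
Next gap: 46 days. June 3, 2005 + 46 days = July 19, 2005.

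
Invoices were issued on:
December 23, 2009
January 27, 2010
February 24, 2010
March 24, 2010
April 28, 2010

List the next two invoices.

These are Wednesdays at 28- or 35-day spacing (35, 28, 28, 35).
The pattern: 4th Wednesday of the month.
May 2010 — 4th Wednesday is May 26, 2010.
4th Wednesday of June 2010: June 23, 2010.

May 26, 2010; June 23, 2010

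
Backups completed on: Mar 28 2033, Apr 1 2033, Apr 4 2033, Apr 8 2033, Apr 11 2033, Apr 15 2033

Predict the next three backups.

The gap pattern 4, 3, 4, 3, 4 repeats every 2 events.
These are the Mondays and Fridays of each week.
Next Monday: Apr 18 2033.
The following Friday is Apr 22 2033.
Next Monday: Apr 25 2033.

Apr 18 2033, Apr 22 2033, Apr 25 2033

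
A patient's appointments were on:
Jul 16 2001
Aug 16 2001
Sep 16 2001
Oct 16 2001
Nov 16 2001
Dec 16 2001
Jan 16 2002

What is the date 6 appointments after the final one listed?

Jul 16 2002

Each date is the 16th; the gaps (31, 31, 30, 31, 30, 31) track the month lengths.
The rule is the 16th of each month.
Next: February 2002 → Feb 16 2002.
March 2002: Mar 16 2002.
Next: April 2002 → Apr 16 2002.
May 2002: May 16 2002.
June 2002: Jun 16 2002.
Next: July 2002 → Jul 16 2002.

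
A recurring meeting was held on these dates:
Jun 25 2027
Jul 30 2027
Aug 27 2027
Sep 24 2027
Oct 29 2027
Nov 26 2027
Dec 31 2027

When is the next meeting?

These are Fridays with 35, 28, 28, 35, 28, 35-day gaps.
Each is the final Friday of its month — Jul 30 2027 is past the 28th, so '4th Friday' doesn't fit.
Last Friday of January 2028: Jan 28 2028.

Jan 28 2028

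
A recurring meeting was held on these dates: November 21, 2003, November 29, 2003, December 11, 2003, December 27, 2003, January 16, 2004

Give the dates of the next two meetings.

Gaps: 8, 12, 16, 20 days — each gap is 4 larger than the previous one.
Next gap: 24 days. January 16, 2004 + 24 days = February 9, 2004.
Next gap: 28 days. February 9, 2004 + 28 days = March 8, 2004.

February 9, 2004; March 8, 2004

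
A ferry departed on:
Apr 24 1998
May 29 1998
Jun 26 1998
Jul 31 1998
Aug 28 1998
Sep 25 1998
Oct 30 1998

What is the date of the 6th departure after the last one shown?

These are Fridays with 35, 28, 35, 28, 28, 35-day gaps.
Each is the final Friday of its month — May 29 1998 is past the 28th, so '4th Friday' doesn't fit.
November 1998 ends with Friday Nov 27 1998.
December 1998 ends with Friday Dec 25 1998.
Last Friday of January 1999: Jan 29 1999.
February 1999 ends with Friday Feb 26 1999.
March 1999 ends with Friday Mar 26 1999.
April 1999 ends with Friday Apr 30 1999.

Apr 30 1999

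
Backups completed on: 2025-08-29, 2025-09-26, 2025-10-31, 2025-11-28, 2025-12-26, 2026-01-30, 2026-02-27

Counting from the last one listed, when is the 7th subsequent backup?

2026-09-25

These are Fridays with 28, 35, 28, 28, 35, 28-day gaps.
Each is the final Friday of its month — 2025-08-29 is past the 28th, so '4th Friday' doesn't fit.
March 2026 ends with Friday 2026-03-27.
Last Friday of April 2026: 2026-04-24.
May 2026 ends with Friday 2026-05-29.
Last Friday of June 2026: 2026-06-26.
July 2026 ends with Friday 2026-07-31.
Last Friday of August 2026: 2026-08-28.
September 2026 ends with Friday 2026-09-25.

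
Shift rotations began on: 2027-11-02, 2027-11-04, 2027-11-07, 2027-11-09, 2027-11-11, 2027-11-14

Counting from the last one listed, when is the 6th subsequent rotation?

The gap pattern 2, 3, 2, 2, 3 repeats every 3 events.
These are the Tuesdays, Thursdays and Sundays of each week.
The following Tuesday is 2027-11-16.
Next Thursday: 2027-11-18.
Next Sunday: 2027-11-21.
Next Tuesday: 2027-11-23.
Next Thursday: 2027-11-25.
Next Sunday: 2027-11-28.

2027-11-28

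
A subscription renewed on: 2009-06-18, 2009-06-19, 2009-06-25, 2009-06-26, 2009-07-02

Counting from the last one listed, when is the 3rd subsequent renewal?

Gaps: 1, 6, 1, 6 days — not constant, but cyclic with period 2.
The events fall on every Thursday and Friday.
The following Friday is 2009-07-03.
The following Thursday is 2009-07-09.
The following Friday is 2009-07-10.

2009-07-10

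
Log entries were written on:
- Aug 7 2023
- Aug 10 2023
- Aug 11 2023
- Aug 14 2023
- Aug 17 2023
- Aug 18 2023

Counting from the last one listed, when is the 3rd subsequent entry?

Aug 25 2023

Every event lands on a Monday or Thursday or Friday (gaps cycle 3, 1, 3, 3, 1).
So the schedule is: every Monday, Thursday and Friday.
The following Monday is Aug 21 2023.
Next Thursday: Aug 24 2023.
Next Friday: Aug 25 2023.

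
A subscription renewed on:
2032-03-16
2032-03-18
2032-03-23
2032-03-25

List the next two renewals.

Every event lands on a Tuesday or Thursday (gaps cycle 2, 5, 2).
So the schedule is: every Tuesday and Thursday.
The following Tuesday is 2032-03-30.
Next Thursday: 2032-04-01.

2032-03-30, 2032-04-01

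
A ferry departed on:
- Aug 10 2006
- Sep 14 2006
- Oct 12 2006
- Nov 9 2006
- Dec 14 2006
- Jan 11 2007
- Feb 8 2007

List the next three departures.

Mar 8 2007, Apr 12 2007, May 10 2007

Gaps: 35, 28, 28, 35, 28, 28 days — a mix of 28 and 35. Every date is a Thursday.
Each is the 2nd Thursday of its month.
March 2007 — 2nd Thursday is Mar 8 2007.
2nd Thursday of April 2007: Apr 12 2007.
May 2007 — 2nd Thursday is May 10 2007.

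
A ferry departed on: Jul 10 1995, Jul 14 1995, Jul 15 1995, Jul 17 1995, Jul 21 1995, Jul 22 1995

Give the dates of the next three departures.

Every event lands on a Monday or Friday or Saturday (gaps cycle 4, 1, 2, 4, 1).
So the schedule is: every Monday, Friday and Saturday.
Next Monday: Jul 24 1995.
The following Friday is Jul 28 1995.
The following Saturday is Jul 29 1995.

Jul 24 1995, Jul 28 1995, Jul 29 1995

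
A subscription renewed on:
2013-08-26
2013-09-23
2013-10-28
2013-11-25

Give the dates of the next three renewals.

Gaps: 28, 35, 28 days — a mix of 28 and 35. Every date is a Monday.
Each is the 4th Monday of its month.
4th Monday of December 2013: 2013-12-23.
January 2014 — 4th Monday is 2014-01-27.
4th Monday of February 2014: 2014-02-24.

2013-12-23, 2014-01-27, 2014-02-24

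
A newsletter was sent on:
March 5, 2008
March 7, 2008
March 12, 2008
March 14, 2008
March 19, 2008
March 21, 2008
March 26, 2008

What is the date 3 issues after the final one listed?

Gaps: 2, 5, 2, 5, 2, 5 days — not constant, but cyclic with period 2.
The events fall on every Wednesday and Friday.
Next Friday: March 28, 2008.
The following Wednesday is April 2, 2008.
Next Friday: April 4, 2008.

April 4, 2008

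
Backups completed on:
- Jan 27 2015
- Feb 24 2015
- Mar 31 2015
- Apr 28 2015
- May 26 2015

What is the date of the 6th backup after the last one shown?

Every date is a Tuesday; gaps 28, 35, 28, 28 days.
Each is the last Tuesday of its month (at least one falls on the 29th or later, ruling out '4th Tuesday').
June 2015 ends with Tuesday Jun 30 2015.
Last Tuesday of July 2015: Jul 28 2015.
Last Tuesday of August 2015: Aug 25 2015.
September 2015 ends with Tuesday Sep 29 2015.
October 2015 ends with Tuesday Oct 27 2015.
November 2015 ends with Tuesday Nov 24 2015.

Nov 24 2015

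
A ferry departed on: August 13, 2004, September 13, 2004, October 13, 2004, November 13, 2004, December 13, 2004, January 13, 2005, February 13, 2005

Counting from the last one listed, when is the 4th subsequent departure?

June 13, 2005

Gaps: 31, 30, 31, 30, 31, 31 days — not constant. Every event is on the 13th of the month.
Pattern: the 13th of each month.
March 2005: March 13, 2005.
Next: April 2005 → April 13, 2005.
Next: May 2005 → May 13, 2005.
Next: June 2005 → June 13, 2005.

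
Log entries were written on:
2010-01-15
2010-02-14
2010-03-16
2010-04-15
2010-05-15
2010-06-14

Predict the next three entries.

2010-07-14, 2010-08-13, 2010-09-12

The spacing is 30, 30, 30, 30, 30 days — always 30 days.
2010-06-14 + 30 days = 2010-07-14.
2010-07-14 + 30 days = 2010-08-13.
2010-08-13 + 30 days = 2010-09-12.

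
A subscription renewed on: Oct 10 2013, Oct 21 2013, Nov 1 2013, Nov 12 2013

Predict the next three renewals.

Gaps between consecutive events: 11, 11, 11 days — a constant 11-day interval.
Nov 12 2013 + 11 days = Nov 23 2013.
Nov 23 2013 + 11 days = Dec 4 2013.
Dec 4 2013 + 11 days = Dec 15 2013.

Nov 23 2013, Dec 4 2013, Dec 15 2013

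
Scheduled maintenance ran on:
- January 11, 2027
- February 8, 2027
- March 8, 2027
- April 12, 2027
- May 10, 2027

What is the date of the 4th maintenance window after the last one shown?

September 13, 2027

All dates are Mondays, 28, 28, 35, 28 days apart.
Specifically, the 2nd Monday of each month.
2nd Monday of June 2027: June 14, 2027.
July 2027 — 2nd Monday is July 12, 2027.
2nd Monday of August 2027: August 9, 2027.
September 2027 — 2nd Monday is September 13, 2027.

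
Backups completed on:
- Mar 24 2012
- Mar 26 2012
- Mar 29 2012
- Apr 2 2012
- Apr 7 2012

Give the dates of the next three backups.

The spacing grows by 1 each time: 2, 3, 4, 5 days.
Next gap: 6 days. Apr 7 2012 + 6 days = Apr 13 2012.
Next gap: 7 days. Apr 13 2012 + 7 days = Apr 20 2012.
Next gap: 8 days. Apr 20 2012 + 8 days = Apr 28 2012.

Apr 13 2012, Apr 20 2012, Apr 28 2012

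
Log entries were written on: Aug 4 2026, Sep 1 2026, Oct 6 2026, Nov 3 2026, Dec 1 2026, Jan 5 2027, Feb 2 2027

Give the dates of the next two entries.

Gaps: 28, 35, 28, 28, 35, 28 days — a mix of 28 and 35. Every date is a Tuesday.
Each is the 1st Tuesday of its month.
1st Tuesday of March 2027: Mar 2 2027.
April 2027 — 1st Tuesday is Apr 6 2027.

Mar 2 2027, Apr 6 2027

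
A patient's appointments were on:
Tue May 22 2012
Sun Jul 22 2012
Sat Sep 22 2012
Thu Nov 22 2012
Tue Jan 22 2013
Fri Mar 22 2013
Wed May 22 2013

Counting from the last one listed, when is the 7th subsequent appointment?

Each date is the 22nd; the gaps (61, 62, 61, 61, 59, 61) track the month lengths.
The rule is the 22nd of every 2 months.
July 2013: Mon Jul 22 2013.
September 2013: Sun Sep 22 2013.
Next: November 2013 → Fri Nov 22 2013.
January 2014: Wed Jan 22 2014.
Next: March 2014 → Sat Mar 22 2014.
May 2014: Thu May 22 2014.
July 2014: Tue Jul 22 2014.

Tue Jul 22 2014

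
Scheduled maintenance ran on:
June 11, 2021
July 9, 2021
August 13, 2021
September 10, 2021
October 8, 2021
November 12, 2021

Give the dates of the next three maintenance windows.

December 10, 2021; January 14, 2022; February 11, 2022

All dates are Fridays, 28, 35, 28, 28, 35 days apart.
Specifically, the 2nd Friday of each month.
December 2021 — 2nd Friday is December 10, 2021.
January 2022 — 2nd Friday is January 14, 2022.
February 2022 — 2nd Friday is February 11, 2022.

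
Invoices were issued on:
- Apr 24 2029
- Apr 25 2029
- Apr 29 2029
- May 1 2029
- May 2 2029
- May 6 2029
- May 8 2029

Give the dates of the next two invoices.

May 9 2029, May 13 2029

The gap pattern 1, 4, 2, 1, 4, 2 repeats every 3 events.
These are the Tuesdays, Wednesdays and Sundays of each week.
The following Wednesday is May 9 2029.
Next Sunday: May 13 2029.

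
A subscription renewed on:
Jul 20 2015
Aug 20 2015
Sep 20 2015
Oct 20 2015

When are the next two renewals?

Gaps: 31, 31, 30 days — not constant. Every event is on the 20th of the month.
Pattern: the 20th of each month.
November 2015: Nov 20 2015.
December 2015: Dec 20 2015.

Nov 20 2015, Dec 20 2015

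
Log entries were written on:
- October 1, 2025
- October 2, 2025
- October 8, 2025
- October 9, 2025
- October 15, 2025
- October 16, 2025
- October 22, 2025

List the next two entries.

Every event lands on a Wednesday or Thursday (gaps cycle 1, 6, 1, 6, 1, 6).
So the schedule is: every Wednesday and Thursday.
Next Thursday: October 23, 2025.
Next Wednesday: October 29, 2025.

October 23, 2025; October 29, 2025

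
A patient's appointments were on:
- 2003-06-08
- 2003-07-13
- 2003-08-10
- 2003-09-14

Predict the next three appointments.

2003-10-12, 2003-11-09, 2003-12-14

Gaps: 35, 28, 35 days — a mix of 28 and 35. Every date is a Sunday.
Each is the 2nd Sunday of its month.
October 2003 — 2nd Sunday is 2003-10-12.
2nd Sunday of November 2003: 2003-11-09.
2nd Sunday of December 2003: 2003-12-14.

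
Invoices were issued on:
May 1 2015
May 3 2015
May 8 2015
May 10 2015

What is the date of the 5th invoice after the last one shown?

May 29 2015

Gaps: 2, 5, 2 days — not constant, but cyclic with period 2.
The events fall on every Friday and Sunday.
Next Friday: May 15 2015.
Next Sunday: May 17 2015.
Next Friday: May 22 2015.
The following Sunday is May 24 2015.
Next Friday: May 29 2015.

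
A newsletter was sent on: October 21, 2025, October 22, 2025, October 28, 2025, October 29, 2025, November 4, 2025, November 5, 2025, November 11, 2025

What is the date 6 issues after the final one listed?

Every event lands on a Tuesday or Wednesday (gaps cycle 1, 6, 1, 6, 1, 6).
So the schedule is: every Tuesday and Wednesday.
Next Wednesday: November 12, 2025.
Next Tuesday: November 18, 2025.
Next Wednesday: November 19, 2025.
The following Tuesday is November 25, 2025.
Next Wednesday: November 26, 2025.
Next Tuesday: December 2, 2025.

December 2, 2025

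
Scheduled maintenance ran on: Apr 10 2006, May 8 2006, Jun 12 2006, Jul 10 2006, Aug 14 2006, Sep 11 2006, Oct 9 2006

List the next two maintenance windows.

Gaps: 28, 35, 28, 35, 28, 28 days — a mix of 28 and 35. Every date is a Monday.
Each is the 2nd Monday of its month.
November 2006 — 2nd Monday is Nov 13 2006.
2nd Monday of December 2006: Dec 11 2006.

Nov 13 2006, Dec 11 2006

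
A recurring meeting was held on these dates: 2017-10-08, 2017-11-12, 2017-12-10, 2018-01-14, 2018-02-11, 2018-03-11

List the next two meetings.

All dates are Sundays, 35, 28, 35, 28, 28 days apart.
Specifically, the 2nd Sunday of each month.
2nd Sunday of April 2018: 2018-04-08.
2nd Sunday of May 2018: 2018-05-13.

2018-04-08, 2018-05-13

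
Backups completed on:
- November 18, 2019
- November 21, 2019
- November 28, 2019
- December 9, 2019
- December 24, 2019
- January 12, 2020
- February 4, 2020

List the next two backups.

Intervals are 3, 7, 11, 15, 19, 23 days — an arithmetic progression with common difference 4.
Next gap: 27 days. February 4, 2020 + 27 days = March 2, 2020.
Next gap: 31 days. March 2, 2020 + 31 days = April 2, 2020.

March 2, 2020; April 2, 2020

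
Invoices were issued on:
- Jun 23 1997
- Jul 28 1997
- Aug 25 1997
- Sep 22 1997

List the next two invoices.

Oct 27 1997, Nov 24 1997

All dates are Mondays, 35, 28, 28 days apart.
Specifically, the 4th Monday of each month.
4th Monday of October 1997: Oct 27 1997.
November 1997 — 4th Monday is Nov 24 1997.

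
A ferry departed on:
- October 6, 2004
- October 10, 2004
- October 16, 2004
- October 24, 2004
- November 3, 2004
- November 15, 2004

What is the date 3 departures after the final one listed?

January 2, 2005

The spacing grows by 2 each time: 4, 6, 8, 10, 12 days.
Next gap: 14 days. November 15, 2004 + 14 days = November 29, 2004.
Next gap: 16 days. November 29, 2004 + 16 days = December 15, 2004.
Next gap: 18 days. December 15, 2004 + 18 days = January 2, 2005.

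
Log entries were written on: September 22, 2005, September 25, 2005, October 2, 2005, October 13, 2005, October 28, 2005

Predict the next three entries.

November 16, 2005; December 9, 2005; January 5, 2006

Intervals are 3, 7, 11, 15 days — an arithmetic progression with common difference 4.
Next gap: 19 days. October 28, 2005 + 19 days = November 16, 2005.
Next gap: 23 days. November 16, 2005 + 23 days = December 9, 2005.
Next gap: 27 days. December 9, 2005 + 27 days = January 5, 2006.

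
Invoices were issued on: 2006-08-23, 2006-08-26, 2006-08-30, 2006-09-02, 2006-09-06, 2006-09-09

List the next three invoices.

Every event lands on a Wednesday or Saturday (gaps cycle 3, 4, 3, 4, 3).
So the schedule is: every Wednesday and Saturday.
Next Wednesday: 2006-09-13.
The following Saturday is 2006-09-16.
Next Wednesday: 2006-09-20.

2006-09-13, 2006-09-16, 2006-09-20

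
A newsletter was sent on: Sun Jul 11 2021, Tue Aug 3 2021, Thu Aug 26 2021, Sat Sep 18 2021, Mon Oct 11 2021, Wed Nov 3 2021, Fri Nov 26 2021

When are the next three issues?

The spacing is 23, 23, 23, 23, 23, 23 days — always 23 days.
Fri Nov 26 2021 + 23 days = Sun Dec 19 2021.
Sun Dec 19 2021 + 23 days = Tue Jan 11 2022.
Tue Jan 11 2022 + 23 days = Thu Feb 3 2022.

Sun Dec 19 2021, Tue Jan 11 2022, Thu Feb 3 2022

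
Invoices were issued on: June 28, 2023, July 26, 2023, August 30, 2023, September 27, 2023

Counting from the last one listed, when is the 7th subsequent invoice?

April 24, 2024

All Wednesdays; the gaps (28, 35, 28) vary with month length.
This is the last Wednesday of each month.
October 2023 ends with Wednesday October 25, 2023.
November 2023 ends with Wednesday November 29, 2023.
December 2023 ends with Wednesday December 27, 2023.
January 2024 ends with Wednesday January 31, 2024.
February 2024 ends with Wednesday February 28, 2024.
Last Wednesday of March 2024: March 27, 2024.
Last Wednesday of April 2024: April 24, 2024.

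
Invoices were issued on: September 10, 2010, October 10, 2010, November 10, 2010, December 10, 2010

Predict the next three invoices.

January 10, 2011; February 10, 2011; March 10, 2011

Each date is the 10th; the gaps (30, 31, 30) track the month lengths.
The rule is the 10th of each month.
January 2011: January 10, 2011.
Next: February 2011 → February 10, 2011.
Next: March 2011 → March 10, 2011.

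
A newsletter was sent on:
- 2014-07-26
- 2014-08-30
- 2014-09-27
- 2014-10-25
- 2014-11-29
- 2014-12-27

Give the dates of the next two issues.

2015-01-31, 2015-02-28

All Saturdays; the gaps (35, 28, 28, 35, 28) vary with month length.
This is the last Saturday of each month.
January 2015 ends with Saturday 2015-01-31.
Last Saturday of February 2015: 2015-02-28.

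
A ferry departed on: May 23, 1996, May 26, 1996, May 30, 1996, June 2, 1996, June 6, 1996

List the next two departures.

The gap pattern 3, 4, 3, 4 repeats every 2 events.
These are the Thursdays and Sundays of each week.
Next Sunday: June 9, 1996.
Next Thursday: June 13, 1996.

June 9, 1996; June 13, 1996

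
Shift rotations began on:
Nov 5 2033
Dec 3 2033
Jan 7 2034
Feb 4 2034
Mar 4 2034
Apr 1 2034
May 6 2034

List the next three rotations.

All dates are Saturdays, 28, 35, 28, 28, 28, 35 days apart.
Specifically, the 1st Saturday of each month.
June 2034 — 1st Saturday is Jun 3 2034.
1st Saturday of July 2034: Jul 1 2034.
August 2034 — 1st Saturday is Aug 5 2034.

Jun 3 2034, Jul 1 2034, Aug 5 2034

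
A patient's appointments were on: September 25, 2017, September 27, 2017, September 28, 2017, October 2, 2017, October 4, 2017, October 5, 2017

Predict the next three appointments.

October 9, 2017; October 11, 2017; October 12, 2017

Gaps: 2, 1, 4, 2, 1 days — not constant, but cyclic with period 3.
The events fall on every Monday, Wednesday and Thursday.
Next Monday: October 9, 2017.
The following Wednesday is October 11, 2017.
Next Thursday: October 12, 2017.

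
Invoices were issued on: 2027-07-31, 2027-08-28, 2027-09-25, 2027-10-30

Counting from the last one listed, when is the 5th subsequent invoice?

2028-03-25

All Saturdays; the gaps (28, 28, 35) vary with month length.
This is the last Saturday of each month.
Last Saturday of November 2027: 2027-11-27.
Last Saturday of December 2027: 2027-12-25.
Last Saturday of January 2028: 2028-01-29.
February 2028 ends with Saturday 2028-02-26.
March 2028 ends with Saturday 2028-03-25.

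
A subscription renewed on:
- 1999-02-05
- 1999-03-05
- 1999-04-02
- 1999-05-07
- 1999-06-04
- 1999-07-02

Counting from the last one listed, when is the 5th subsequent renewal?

All dates are Fridays, 28, 28, 35, 28, 28 days apart.
Specifically, the 1st Friday of each month.
1st Friday of August 1999: 1999-08-06.
1st Friday of September 1999: 1999-09-03.
1st Friday of October 1999: 1999-10-01.
1st Friday of November 1999: 1999-11-05.
1st Friday of December 1999: 1999-12-03.

1999-12-03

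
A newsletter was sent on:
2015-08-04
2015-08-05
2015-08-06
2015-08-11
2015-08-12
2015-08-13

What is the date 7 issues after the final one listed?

2015-09-01

The gap pattern 1, 1, 5, 1, 1 repeats every 3 events.
These are the Tuesdays, Wednesdays and Thursdays of each week.
Next Tuesday: 2015-08-18.
The following Wednesday is 2015-08-19.
The following Thursday is 2015-08-20.
Next Tuesday: 2015-08-25.
Next Wednesday: 2015-08-26.
Next Thursday: 2015-08-27.
Next Tuesday: 2015-09-01.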